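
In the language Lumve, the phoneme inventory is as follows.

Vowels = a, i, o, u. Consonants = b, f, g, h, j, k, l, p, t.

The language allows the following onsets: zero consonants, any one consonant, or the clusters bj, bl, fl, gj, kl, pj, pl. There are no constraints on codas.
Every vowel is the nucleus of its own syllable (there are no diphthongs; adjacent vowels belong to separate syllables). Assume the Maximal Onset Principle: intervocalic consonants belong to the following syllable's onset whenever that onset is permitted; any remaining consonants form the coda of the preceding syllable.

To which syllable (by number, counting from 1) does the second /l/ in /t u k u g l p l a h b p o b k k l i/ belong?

3

Vowels present: u, u, a, o, i; each is a nucleus, giving 5 syllables.
/u…u/ gap (V1→V2): just /k/ — single C goes to the following onset.
/u…a/ gap (V2→V3): /glpl/ splits as /gl/ + /pl/ (/pl/ is the longest suffix that is a licit onset).
/a…o/ gap (V3→V4): /hbp/; trying suffixes from longest down, /p/ is the first permitted one, so coda /hb/ | onset /p/.
/o…i/ gap (V4→V5): /bkkl/ — longest licit onset from the right is /kl/, leaving /bk/ as coda.
Result: tu.kugl.plahb.pobk.kli.
The second /l/ is in the onset of syllable 3 (/plahb/).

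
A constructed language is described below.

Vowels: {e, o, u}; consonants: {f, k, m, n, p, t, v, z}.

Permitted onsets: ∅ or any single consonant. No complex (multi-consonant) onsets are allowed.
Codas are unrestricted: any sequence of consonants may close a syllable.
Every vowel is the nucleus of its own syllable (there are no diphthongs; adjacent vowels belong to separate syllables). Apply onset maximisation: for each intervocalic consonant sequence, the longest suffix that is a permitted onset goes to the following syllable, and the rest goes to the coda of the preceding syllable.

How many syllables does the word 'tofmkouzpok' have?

The vowels are o, o, u, o — 4 nuclei, so 4 syllables.

4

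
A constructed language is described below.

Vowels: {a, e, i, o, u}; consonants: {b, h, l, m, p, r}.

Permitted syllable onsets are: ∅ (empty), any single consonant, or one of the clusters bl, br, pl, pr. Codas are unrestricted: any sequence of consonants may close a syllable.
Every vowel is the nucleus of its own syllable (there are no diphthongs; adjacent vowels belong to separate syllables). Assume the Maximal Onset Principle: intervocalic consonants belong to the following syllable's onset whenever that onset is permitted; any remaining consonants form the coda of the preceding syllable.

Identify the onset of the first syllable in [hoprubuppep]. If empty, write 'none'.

Nuclei (vowels): o, u, u, e → 4 syllables.
V1 /o/ – V2 /u/: /pr/ is a licit onset in full, so it all attaches to the next syllable.
V2 /u/ – V3 /u/: /b/ → onset of the next syllable (single consonants are always licit onsets).
V3 /u/ – V4 /e/: cluster /pp/ — the longest permitted-onset suffix is /p/; onset = /p/, preceding coda = /p/.
So the parse is ho.pru.bup.pep.
Syllable 1 is /ho/: onset /h/, nucleus /o/, coda ∅.

h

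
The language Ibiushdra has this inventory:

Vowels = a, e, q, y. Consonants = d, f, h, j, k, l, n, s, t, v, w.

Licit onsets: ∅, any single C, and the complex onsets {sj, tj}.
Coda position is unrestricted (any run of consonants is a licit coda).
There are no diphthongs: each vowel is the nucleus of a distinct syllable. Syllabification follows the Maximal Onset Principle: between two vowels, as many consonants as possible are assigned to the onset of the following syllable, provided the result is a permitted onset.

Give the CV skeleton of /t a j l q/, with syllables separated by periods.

CVC.CV

Vowels present: a, q; each is a nucleus, giving 2 syllables.
Between /a/ (V1) and /q/ (V2): /jl/ — longest licit onset from the right is /l/, leaving /j/ as coda.
Syllabification: taj.lq.
Mapping each syllable to C/V: /taj/ → CVC, /lq/ → CV.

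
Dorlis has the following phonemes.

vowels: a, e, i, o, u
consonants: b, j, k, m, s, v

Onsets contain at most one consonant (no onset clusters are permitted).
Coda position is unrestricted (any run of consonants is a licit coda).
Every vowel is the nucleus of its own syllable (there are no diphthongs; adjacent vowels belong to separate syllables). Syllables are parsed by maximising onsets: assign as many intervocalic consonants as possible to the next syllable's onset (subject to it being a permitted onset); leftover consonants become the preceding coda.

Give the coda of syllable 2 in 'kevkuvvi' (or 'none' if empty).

v

Nuclei (vowels): e, u, i → 3 syllables.
σ1/σ2 boundary: /vk/ — longest licit onset from the right is /k/, leaving /v/ as coda.
σ2/σ3 boundary: cluster /vv/ — the longest permitted-onset suffix is /v/; onset = /v/, preceding coda = /v/.
So the parse is kev.kuv.vi.
Syllable 2 is /kuv/: onset /k/, nucleus /u/, coda /v/.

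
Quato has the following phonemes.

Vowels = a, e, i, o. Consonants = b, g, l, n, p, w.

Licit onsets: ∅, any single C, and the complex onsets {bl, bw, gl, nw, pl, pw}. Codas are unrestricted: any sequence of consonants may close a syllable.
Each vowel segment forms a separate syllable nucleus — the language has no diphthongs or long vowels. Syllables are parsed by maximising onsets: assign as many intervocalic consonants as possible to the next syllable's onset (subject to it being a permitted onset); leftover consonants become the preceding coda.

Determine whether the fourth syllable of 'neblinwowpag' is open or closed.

closed

Nuclei (vowels): e, i, o, a → 4 syllables.
σ1/σ2 boundary: /bl/ is a licit onset in full, so it all attaches to the next syllable.
σ2/σ3 boundary: /nw/ — entire cluster is a permitted onset → onset /nw/, coda ∅.
σ3/σ4 boundary: /wp/ — longest licit onset from the right is /p/, leaving /w/ as coda.
Result: ne.bli.nwow.pag.
Syllable 4 is /pag/ with coda /g/, so it is closed.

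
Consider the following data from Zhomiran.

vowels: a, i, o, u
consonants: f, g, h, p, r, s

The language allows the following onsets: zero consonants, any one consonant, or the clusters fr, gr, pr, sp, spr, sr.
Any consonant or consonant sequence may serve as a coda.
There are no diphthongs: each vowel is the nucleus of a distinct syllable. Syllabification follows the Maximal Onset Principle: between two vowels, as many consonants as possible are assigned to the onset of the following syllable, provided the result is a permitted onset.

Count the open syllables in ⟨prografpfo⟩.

2

Vowels present: o, a, o; each is a nucleus, giving 3 syllables.
/o…a/ gap (V1→V2): cluster /gr/ — /gr/ is itself a permitted onset, so the whole cluster goes right; preceding coda = ∅.
/a…o/ gap (V2→V3): cluster /fpf/ — the longest permitted-onset suffix is /f/; onset = /f/, preceding coda = /fp/.
Syllabification: pro.grafp.fo.
Classifying each syllable: /pro/ (open), /grafp/ (closed), /fo/ (open).
Open syllables: 2.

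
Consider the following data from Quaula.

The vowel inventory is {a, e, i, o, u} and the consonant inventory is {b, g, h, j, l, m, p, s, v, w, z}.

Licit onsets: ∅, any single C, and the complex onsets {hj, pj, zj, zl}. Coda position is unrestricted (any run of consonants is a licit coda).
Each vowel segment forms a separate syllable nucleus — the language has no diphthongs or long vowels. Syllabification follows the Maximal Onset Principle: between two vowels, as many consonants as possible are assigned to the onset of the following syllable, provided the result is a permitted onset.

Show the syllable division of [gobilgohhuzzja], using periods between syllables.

Vowels present: o, i, o, u, a; each is a nucleus, giving 5 syllables.
Between /o/ (V1) and /i/ (V2): /b/ → onset of the next syllable (single consonants are always licit onsets).
Between /i/ (V2) and /o/ (V3): /lg/ — longest licit onset from the right is /g/, leaving /l/ as coda.
Between /o/ (V3) and /u/ (V4): /hh/ — longest licit onset from the right is /h/, leaving /h/ as coda.
Between /u/ (V4) and /a/ (V5): cluster /zzj/ — the longest permitted-onset suffix is /zj/; onset = /zj/, preceding coda = /z/.

go.bil.goh.huz.zja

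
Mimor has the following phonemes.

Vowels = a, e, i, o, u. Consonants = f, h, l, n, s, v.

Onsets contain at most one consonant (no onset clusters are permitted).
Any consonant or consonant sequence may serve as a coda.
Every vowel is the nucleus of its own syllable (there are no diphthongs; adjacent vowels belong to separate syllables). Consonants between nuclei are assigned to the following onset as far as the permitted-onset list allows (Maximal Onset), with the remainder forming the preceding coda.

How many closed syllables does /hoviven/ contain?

1

Nuclei (vowels): o, i, e → 3 syllables.
Between /o/ (V1) and /i/ (V2): just /v/ — single C goes to the following onset.
Between /i/ (V2) and /e/ (V3): just /v/ — single C goes to the following onset.
So the parse is ho.vi.ven.
Classifying each syllable: /ho/ (open), /vi/ (open), /ven/ (closed).
Closed syllables: 1.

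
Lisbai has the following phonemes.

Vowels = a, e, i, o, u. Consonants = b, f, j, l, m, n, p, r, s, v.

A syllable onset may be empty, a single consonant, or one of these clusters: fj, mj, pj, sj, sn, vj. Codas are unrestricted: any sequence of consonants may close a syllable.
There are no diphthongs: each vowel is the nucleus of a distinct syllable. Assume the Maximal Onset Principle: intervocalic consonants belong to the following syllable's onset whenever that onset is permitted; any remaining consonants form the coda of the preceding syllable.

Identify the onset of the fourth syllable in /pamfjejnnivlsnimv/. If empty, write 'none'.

sn

Vowels present: a, e, i, i; each is a nucleus, giving 4 syllables.
/a…e/ gap (V1→V2): /mfj/ splits as /m/ + /fj/ (/fj/ is the longest suffix that is a licit onset).
/e…i/ gap (V2→V3): /jnn/ splits as /jn/ + /n/ (/n/ is the longest suffix that is a licit onset).
/i…i/ gap (V3→V4): /vlsn/ splits as /vl/ + /sn/ (/sn/ is the longest suffix that is a licit onset).
Result: pam.fjejn.nivl.snimv.
Syllable 4 is /snimv/: onset /sn/, nucleus /i/, coda /mv/.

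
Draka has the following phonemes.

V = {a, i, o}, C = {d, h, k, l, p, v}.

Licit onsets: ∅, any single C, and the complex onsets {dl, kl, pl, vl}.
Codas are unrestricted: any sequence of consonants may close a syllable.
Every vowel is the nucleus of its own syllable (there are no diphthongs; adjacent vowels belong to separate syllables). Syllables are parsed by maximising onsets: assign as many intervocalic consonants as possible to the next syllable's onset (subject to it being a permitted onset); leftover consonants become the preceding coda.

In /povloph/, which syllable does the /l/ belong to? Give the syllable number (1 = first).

2

Vowels present: o, o; each is a nucleus, giving 2 syllables.
/o…o/ gap (V1→V2): cluster /vl/ — /vl/ is itself a permitted onset, so the whole cluster goes right; preceding coda = ∅.
Syllabification: po.vloph.
The /l/ is in the onset of syllable 2 (/vloph/).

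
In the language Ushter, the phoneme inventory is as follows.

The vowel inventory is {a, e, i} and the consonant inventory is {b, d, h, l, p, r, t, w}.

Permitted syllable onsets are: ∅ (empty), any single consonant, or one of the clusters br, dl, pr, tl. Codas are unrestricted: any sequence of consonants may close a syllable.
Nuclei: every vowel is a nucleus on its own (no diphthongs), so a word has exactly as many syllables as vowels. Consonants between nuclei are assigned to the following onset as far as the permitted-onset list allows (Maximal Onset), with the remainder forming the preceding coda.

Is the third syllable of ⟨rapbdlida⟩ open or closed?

Vowels present: a, i, a; each is a nucleus, giving 3 syllables.
V1 /a/ – V2 /i/: /pbdl/ — longest licit onset from the right is /dl/, leaving /pb/ as coda.
V2 /i/ – V3 /a/: just /d/ — single C goes to the following onset.
Putting it together: rapb.dli.da.
Syllable 3 is /da/; it ends in its nucleus with no coda, so it is open.

open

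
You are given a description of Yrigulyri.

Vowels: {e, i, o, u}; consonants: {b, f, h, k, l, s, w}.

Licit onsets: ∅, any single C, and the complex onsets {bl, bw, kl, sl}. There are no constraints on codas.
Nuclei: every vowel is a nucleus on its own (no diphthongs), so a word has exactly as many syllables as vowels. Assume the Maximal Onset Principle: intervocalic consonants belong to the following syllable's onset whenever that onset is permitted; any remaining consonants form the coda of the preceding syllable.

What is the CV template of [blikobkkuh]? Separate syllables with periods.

CCV.CVCC.CVC

The vowels are i, o, u — 3 nuclei, so 3 syllables.
V1 /i/ – V2 /o/: /k/ → onset of the next syllable (single consonants are always licit onsets).
V2 /o/ – V3 /u/: cluster /bkk/ — the longest permitted-onset suffix is /k/; onset = /k/, preceding coda = /bk/.
Syllabification: bli.kobk.kuh.
Mapping each syllable to C/V: /bli/ → CCV, /kobk/ → CVCC, /kuh/ → CVC.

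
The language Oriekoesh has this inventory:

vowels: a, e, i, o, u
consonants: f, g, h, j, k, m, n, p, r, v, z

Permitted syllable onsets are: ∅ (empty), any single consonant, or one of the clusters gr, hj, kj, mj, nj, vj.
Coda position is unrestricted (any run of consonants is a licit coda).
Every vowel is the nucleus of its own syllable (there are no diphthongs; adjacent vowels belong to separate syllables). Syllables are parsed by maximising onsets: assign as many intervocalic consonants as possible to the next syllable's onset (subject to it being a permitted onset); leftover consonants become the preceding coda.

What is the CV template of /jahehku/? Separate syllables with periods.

The vowels are a, e, u — 3 nuclei, so 3 syllables.
Between /a/ (V1) and /e/ (V2): just /h/ — single C goes to the following onset.
Between /e/ (V2) and /u/ (V3): /hk/ splits as /h/ + /k/ (/k/ is the longest suffix that is a licit onset).
Result: ja.heh.ku.
Mapping each syllable to C/V: /ja/ → CV, /heh/ → CVC, /ku/ → CV.

CV.CVC.CV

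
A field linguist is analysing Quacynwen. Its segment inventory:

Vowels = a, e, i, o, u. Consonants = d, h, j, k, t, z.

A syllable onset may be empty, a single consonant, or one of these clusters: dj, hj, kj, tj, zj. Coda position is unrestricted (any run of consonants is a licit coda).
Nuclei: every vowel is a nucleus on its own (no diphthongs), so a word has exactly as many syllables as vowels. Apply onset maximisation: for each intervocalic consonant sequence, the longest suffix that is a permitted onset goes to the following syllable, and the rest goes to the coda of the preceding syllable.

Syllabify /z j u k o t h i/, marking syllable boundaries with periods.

zju.kot.hi

Nuclei (vowels): u, o, i → 3 syllables.
/u…o/ gap (V1→V2): /k/ is a single consonant, so it becomes the next onset.
/o…i/ gap (V2→V3): cluster /th/ — the longest permitted-onset suffix is /h/; onset = /h/, preceding coda = /t/.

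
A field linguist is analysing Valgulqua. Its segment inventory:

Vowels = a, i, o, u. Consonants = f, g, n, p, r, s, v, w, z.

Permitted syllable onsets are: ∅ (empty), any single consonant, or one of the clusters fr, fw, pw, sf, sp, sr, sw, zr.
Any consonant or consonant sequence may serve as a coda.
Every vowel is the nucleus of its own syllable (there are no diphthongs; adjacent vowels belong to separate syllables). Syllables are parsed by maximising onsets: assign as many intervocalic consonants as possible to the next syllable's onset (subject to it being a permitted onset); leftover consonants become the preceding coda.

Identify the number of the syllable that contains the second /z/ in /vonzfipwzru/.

Nuclei (vowels): o, i, u → 3 syllables.
Between /o/ (V1) and /i/ (V2): /nzf/; trying suffixes from longest down, /f/ is the first permitted one, so coda /nz/ | onset /f/.
Between /i/ (V2) and /u/ (V3): /pwzr/ splits as /pw/ + /zr/ (/zr/ is the longest suffix that is a licit onset).
Putting it together: vonz.fipw.zru.
The second /z/ is in the onset of syllable 3 (/zru/).

3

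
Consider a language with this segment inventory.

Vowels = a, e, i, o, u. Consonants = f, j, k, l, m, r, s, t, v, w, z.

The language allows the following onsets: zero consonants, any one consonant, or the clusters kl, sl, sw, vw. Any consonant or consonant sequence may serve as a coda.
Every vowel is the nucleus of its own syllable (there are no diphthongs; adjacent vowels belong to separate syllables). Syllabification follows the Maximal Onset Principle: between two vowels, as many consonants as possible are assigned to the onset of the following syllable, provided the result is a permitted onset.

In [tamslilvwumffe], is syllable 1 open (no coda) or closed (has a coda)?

closed

Vowels present: a, i, u, e; each is a nucleus, giving 4 syllables.
σ1/σ2 boundary: cluster /msl/ — the longest permitted-onset suffix is /sl/; onset = /sl/, preceding coda = /m/.
σ2/σ3 boundary: /lvw/ — longest licit onset from the right is /vw/, leaving /l/ as coda.
σ3/σ4 boundary: /mff/; trying suffixes from longest down, /f/ is the first permitted one, so coda /mf/ | onset /f/.
Putting it together: tam.slil.vwumf.fe.
Syllable 1 is /tam/ with coda /m/, so it is closed.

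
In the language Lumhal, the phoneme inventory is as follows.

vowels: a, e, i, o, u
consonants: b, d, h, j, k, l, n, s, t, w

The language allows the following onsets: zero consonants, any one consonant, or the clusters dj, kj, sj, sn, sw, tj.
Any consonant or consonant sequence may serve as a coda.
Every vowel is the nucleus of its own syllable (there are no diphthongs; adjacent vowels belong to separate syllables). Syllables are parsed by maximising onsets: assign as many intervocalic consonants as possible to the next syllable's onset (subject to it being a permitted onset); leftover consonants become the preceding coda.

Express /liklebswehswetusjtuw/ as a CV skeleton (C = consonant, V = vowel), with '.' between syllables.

Nuclei (vowels): i, e, e, e, u, u → 6 syllables.
Between /i/ (V1) and /e/ (V2): /kl/; trying suffixes from longest down, /l/ is the first permitted one, so coda /k/ | onset /l/.
Between /e/ (V2) and /e/ (V3): cluster /bsw/ — the longest permitted-onset suffix is /sw/; onset = /sw/, preceding coda = /b/.
Between /e/ (V3) and /e/ (V4): /hsw/ — longest licit onset from the right is /sw/, leaving /h/ as coda.
Between /e/ (V4) and /u/ (V5): /t/ → onset of the next syllable (single consonants are always licit onsets).
Between /u/ (V5) and /u/ (V6): /sjt/ — longest licit onset from the right is /t/, leaving /sj/ as coda.
Putting it together: lik.leb.sweh.swe.tusj.tuw.
Mapping each syllable to C/V: /lik/ → CVC, /leb/ → CVC, /sweh/ → CCVC, /swe/ → CCV, /tusj/ → CVCC, /tuw/ → CVC.

CVC.CVC.CCVC.CCV.CVCC.CVC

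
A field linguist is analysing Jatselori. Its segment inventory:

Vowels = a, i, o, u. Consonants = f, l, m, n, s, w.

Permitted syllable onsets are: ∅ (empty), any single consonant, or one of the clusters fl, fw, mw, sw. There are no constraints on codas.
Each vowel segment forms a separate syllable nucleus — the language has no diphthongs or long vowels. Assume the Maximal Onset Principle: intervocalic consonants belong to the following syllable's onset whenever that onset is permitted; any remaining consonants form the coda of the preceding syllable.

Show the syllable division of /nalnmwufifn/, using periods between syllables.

naln.mwu.fifn

The vowels are a, u, i — 3 nuclei, so 3 syllables.
Between /a/ (V1) and /u/ (V2): /lnmw/ — longest licit onset from the right is /mw/, leaving /ln/ as coda.
Between /u/ (V2) and /i/ (V3): /f/ is a single consonant, so it becomes the next onset.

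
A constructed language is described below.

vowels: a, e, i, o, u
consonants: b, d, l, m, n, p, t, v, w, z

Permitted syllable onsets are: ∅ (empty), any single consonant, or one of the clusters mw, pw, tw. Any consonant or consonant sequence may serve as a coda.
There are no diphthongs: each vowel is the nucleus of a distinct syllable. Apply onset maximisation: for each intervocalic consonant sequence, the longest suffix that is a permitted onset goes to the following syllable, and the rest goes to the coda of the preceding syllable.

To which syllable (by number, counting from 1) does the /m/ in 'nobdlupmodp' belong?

3

The vowels are o, u, o — 3 nuclei, so 3 syllables.
/o…u/ gap (V1→V2): cluster /bdl/ — the longest permitted-onset suffix is /l/; onset = /l/, preceding coda = /bd/.
/u…o/ gap (V2→V3): cluster /pm/ — the longest permitted-onset suffix is /m/; onset = /m/, preceding coda = /p/.
So the parse is nobd.lup.modp.
The /m/ is in the onset of syllable 3 (/modp/).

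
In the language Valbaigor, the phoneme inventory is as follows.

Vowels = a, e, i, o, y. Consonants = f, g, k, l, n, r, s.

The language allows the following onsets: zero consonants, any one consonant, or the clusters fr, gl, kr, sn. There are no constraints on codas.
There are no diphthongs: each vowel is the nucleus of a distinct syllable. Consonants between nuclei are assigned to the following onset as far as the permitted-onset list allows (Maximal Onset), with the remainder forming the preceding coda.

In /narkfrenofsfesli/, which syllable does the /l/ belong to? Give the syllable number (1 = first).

The vowels are a, e, o, e, i — 5 nuclei, so 5 syllables.
Between /a/ (V1) and /e/ (V2): /rkfr/; trying suffixes from longest down, /fr/ is the first permitted one, so coda /rk/ | onset /fr/.
Between /e/ (V2) and /o/ (V3): just /n/ — single C goes to the following onset.
Between /o/ (V3) and /e/ (V4): /fsf/ splits as /fs/ + /f/ (/f/ is the longest suffix that is a licit onset).
Between /e/ (V4) and /i/ (V5): cluster /sl/ — the longest permitted-onset suffix is /l/; onset = /l/, preceding coda = /s/.
Putting it together: nark.fre.nofs.fes.li.
The /l/ is in the onset of syllable 5 (/li/).

5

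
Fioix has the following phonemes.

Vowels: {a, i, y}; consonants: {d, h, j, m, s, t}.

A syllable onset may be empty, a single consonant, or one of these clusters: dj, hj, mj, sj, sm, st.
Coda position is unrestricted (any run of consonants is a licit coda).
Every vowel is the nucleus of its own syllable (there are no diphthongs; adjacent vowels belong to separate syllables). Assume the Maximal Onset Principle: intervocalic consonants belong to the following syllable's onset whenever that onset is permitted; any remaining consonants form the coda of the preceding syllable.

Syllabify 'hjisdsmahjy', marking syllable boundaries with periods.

Vowels present: i, a, y; each is a nucleus, giving 3 syllables.
/i…a/ gap (V1→V2): /sdsm/; trying suffixes from longest down, /sm/ is the first permitted one, so coda /sd/ | onset /sm/.
/a…y/ gap (V2→V3): /hj/ is a licit onset in full, so it all attaches to the next syllable.

hjisd.sma.hjy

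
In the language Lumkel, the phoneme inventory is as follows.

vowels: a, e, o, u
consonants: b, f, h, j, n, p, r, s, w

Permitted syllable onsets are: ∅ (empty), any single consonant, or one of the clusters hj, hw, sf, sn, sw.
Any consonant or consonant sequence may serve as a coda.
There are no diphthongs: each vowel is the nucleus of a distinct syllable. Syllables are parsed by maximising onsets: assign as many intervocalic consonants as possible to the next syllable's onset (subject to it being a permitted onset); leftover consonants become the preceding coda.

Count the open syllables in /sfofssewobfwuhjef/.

2

Vowels present: o, e, o, u, e; each is a nucleus, giving 5 syllables.
/o…e/ gap (V1→V2): /fss/; trying suffixes from longest down, /s/ is the first permitted one, so coda /fs/ | onset /s/.
/e…o/ gap (V2→V3): /w/ is a single consonant, so it becomes the next onset.
/o…u/ gap (V3→V4): /bfw/; trying suffixes from longest down, /w/ is the first permitted one, so coda /bf/ | onset /w/.
/u…e/ gap (V4→V5): /hj/ — entire cluster is a permitted onset → onset /hj/, coda ∅.
Putting it together: sfofs.se.wobf.wu.hjef.
Classifying each syllable: /sfofs/ (closed), /se/ (open), /wobf/ (closed), /wu/ (open), /hjef/ (closed).
Open syllables: 2.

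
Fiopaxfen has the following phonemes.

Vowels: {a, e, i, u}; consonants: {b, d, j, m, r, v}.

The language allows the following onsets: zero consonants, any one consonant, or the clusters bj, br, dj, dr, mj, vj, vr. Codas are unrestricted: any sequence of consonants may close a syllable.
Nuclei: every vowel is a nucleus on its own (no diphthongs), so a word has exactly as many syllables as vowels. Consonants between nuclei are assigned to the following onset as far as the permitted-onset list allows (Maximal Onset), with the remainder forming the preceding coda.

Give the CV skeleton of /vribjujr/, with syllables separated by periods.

Nuclei (vowels): i, u → 2 syllables.
V1 /i/ – V2 /u/: /bj/ is a licit onset in full, so it all attaches to the next syllable.
Syllabification: vri.bjujr.
Mapping each syllable to C/V: /vri/ → CCV, /bjujr/ → CCVCC.

CCV.CCVCC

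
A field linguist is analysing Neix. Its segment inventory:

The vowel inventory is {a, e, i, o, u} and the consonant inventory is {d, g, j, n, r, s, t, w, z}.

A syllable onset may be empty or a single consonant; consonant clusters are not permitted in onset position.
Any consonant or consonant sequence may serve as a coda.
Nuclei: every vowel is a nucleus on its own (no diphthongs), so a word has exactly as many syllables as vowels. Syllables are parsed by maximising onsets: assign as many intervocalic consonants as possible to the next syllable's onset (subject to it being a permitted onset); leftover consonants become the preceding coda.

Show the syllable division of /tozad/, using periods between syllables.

to.zad

Nuclei (vowels): o, a → 2 syllables.
σ1/σ2 boundary: just /z/ — single C goes to the following onset.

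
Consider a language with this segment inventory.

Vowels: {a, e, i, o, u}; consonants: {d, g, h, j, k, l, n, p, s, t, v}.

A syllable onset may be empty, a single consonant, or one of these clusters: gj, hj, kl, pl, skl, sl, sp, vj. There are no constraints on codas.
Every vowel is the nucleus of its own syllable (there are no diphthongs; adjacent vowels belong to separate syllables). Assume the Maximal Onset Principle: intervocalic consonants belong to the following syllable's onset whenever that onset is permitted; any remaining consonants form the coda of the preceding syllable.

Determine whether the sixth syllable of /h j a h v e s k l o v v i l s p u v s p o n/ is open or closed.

closed

Vowels present: a, e, o, i, u, o; each is a nucleus, giving 6 syllables.
/a…e/ gap (V1→V2): /hv/ — longest licit onset from the right is /v/, leaving /h/ as coda.
/e…o/ gap (V2→V3): cluster /skl/ — /skl/ is itself a permitted onset, so the whole cluster goes right; preceding coda = ∅.
/o…i/ gap (V3→V4): /vv/ — longest licit onset from the right is /v/, leaving /v/ as coda.
/i…u/ gap (V4→V5): cluster /lsp/ — the longest permitted-onset suffix is /sp/; onset = /sp/, preceding coda = /l/.
/u…o/ gap (V5→V6): /vsp/; trying suffixes from longest down, /sp/ is the first permitted one, so coda /v/ | onset /sp/.
Result: hjah.ve.sklov.vil.spuv.spon.
Syllable 6 is /spon/ with coda /n/, so it is closed.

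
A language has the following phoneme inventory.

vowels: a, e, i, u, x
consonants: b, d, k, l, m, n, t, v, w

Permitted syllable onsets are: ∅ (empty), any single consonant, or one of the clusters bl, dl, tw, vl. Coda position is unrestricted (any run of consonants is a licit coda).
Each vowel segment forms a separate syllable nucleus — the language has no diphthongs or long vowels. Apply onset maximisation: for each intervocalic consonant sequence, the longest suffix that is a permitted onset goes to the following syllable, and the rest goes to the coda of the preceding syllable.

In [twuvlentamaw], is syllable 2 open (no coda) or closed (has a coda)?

Nuclei (vowels): u, e, a, a → 4 syllables.
σ1/σ2 boundary: /vl/ is a licit onset in full, so it all attaches to the next syllable.
σ2/σ3 boundary: /nt/ splits as /n/ + /t/ (/t/ is the longest suffix that is a licit onset).
σ3/σ4 boundary: just /m/ — single C goes to the following onset.
Putting it together: twu.vlen.ta.maw.
Syllable 2 is /vlen/ with coda /n/, so it is closed.

closed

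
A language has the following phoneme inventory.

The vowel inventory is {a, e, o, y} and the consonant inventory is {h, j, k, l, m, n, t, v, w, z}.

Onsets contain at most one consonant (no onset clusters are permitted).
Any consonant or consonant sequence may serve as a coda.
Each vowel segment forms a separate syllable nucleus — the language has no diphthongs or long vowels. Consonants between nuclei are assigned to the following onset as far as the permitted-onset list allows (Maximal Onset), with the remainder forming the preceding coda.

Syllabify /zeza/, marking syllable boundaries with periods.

ze.za

Nuclei (vowels): e, a → 2 syllables.
Between /e/ (V1) and /a/ (V2): /z/ → onset of the next syllable (single consonants are always licit onsets).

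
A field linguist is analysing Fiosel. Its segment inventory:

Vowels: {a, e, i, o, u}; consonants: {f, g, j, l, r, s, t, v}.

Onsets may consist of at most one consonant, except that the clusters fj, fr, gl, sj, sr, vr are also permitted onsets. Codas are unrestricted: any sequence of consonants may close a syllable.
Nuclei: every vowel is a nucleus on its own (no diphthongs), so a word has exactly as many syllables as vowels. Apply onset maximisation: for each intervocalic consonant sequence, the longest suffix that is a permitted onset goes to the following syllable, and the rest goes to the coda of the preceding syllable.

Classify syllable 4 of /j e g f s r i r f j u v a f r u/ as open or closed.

The vowels are e, i, u, a, u — 5 nuclei, so 5 syllables.
σ1/σ2 boundary: /gfsr/; trying suffixes from longest down, /sr/ is the first permitted one, so coda /gf/ | onset /sr/.
σ2/σ3 boundary: /rfj/ splits as /r/ + /fj/ (/fj/ is the longest suffix that is a licit onset).
σ3/σ4 boundary: /v/ is a single consonant, so it becomes the next onset.
σ4/σ5 boundary: cluster /fr/ — /fr/ is itself a permitted onset, so the whole cluster goes right; preceding coda = ∅.
Result: jegf.srir.fju.va.fru.
Syllable 4 is /va/; it ends in its nucleus with no coda, so it is open.

open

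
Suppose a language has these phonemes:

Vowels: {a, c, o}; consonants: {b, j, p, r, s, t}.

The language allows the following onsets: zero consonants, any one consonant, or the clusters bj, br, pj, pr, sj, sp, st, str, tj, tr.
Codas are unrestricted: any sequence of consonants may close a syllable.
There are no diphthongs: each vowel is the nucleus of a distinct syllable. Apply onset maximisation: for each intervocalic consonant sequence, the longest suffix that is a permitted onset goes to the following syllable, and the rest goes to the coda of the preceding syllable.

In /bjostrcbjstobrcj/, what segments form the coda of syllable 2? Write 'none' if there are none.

The vowels are o, c, o, c — 4 nuclei, so 4 syllables.
σ1/σ2 boundary: /str/ is a licit onset in full, so it all attaches to the next syllable.
σ2/σ3 boundary: /bjst/ splits as /bj/ + /st/ (/st/ is the longest suffix that is a licit onset).
σ3/σ4 boundary: /br/ — entire cluster is a permitted onset → onset /br/, coda ∅.
So the parse is bjo.strcbj.sto.brcj.
Syllable 2 is /strcbj/: onset /str/, nucleus /c/, coda /bj/.

bj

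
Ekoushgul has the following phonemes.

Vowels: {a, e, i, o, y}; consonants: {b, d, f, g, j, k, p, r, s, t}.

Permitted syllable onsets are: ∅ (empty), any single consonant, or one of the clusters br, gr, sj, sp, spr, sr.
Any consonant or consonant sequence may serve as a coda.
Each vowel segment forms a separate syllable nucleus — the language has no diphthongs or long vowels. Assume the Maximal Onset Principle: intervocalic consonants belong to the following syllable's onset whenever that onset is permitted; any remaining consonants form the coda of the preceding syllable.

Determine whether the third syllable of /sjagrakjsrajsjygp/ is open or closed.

closed

Nuclei (vowels): a, a, a, y → 4 syllables.
/a…a/ gap (V1→V2): cluster /gr/ — /gr/ is itself a permitted onset, so the whole cluster goes right; preceding coda = ∅.
/a…a/ gap (V2→V3): /kjsr/; trying suffixes from longest down, /sr/ is the first permitted one, so coda /kj/ | onset /sr/.
/a…y/ gap (V3→V4): /jsj/ — longest licit onset from the right is /sj/, leaving /j/ as coda.
So the parse is sja.grakj.sraj.sjygp.
Syllable 3 is /sraj/ with coda /j/, so it is closed.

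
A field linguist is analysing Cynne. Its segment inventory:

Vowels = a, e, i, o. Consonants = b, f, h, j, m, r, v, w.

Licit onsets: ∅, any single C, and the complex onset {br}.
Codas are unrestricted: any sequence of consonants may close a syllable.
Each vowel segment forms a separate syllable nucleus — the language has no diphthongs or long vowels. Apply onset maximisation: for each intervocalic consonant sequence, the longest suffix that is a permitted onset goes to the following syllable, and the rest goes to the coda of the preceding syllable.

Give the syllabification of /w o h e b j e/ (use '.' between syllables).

The vowels are o, e, e — 3 nuclei, so 3 syllables.
σ1/σ2 boundary: just /h/ — single C goes to the following onset.
σ2/σ3 boundary: /bj/ — longest licit onset from the right is /j/, leaving /b/ as coda.

wo.heb.je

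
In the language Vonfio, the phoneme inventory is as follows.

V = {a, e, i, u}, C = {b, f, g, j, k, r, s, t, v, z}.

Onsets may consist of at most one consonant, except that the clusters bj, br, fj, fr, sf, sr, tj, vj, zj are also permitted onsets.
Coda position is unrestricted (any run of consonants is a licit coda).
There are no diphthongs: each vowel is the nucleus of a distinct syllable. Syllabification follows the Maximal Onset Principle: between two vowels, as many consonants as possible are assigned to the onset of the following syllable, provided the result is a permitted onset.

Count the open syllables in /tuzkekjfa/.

The vowels are u, e, a — 3 nuclei, so 3 syllables.
V1 /u/ – V2 /e/: /zk/; trying suffixes from longest down, /k/ is the first permitted one, so coda /z/ | onset /k/.
V2 /e/ – V3 /a/: /kjf/ splits as /kj/ + /f/ (/f/ is the longest suffix that is a licit onset).
Result: tuz.kekj.fa.
Classifying each syllable: /tuz/ (closed), /kekj/ (closed), /fa/ (open).
Open syllables: 1.

1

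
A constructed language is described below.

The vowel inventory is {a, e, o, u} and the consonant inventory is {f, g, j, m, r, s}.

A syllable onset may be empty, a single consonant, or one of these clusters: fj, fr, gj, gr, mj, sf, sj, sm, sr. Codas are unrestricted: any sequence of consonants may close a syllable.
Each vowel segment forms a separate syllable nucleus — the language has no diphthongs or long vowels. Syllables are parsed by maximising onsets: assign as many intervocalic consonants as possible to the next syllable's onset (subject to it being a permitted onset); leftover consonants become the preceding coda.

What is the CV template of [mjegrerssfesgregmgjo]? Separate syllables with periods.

Nuclei (vowels): e, e, e, e, o → 5 syllables.
/e…e/ gap (V1→V2): /gr/ — entire cluster is a permitted onset → onset /gr/, coda ∅.
/e…e/ gap (V2→V3): /rssf/; trying suffixes from longest down, /sf/ is the first permitted one, so coda /rs/ | onset /sf/.
/e…e/ gap (V3→V4): /sgr/ splits as /s/ + /gr/ (/gr/ is the longest suffix that is a licit onset).
/e…o/ gap (V4→V5): cluster /gmgj/ — the longest permitted-onset suffix is /gj/; onset = /gj/, preceding coda = /gm/.
So the parse is mje.grers.sfes.gregm.gjo.
Mapping each syllable to C/V: /mje/ → CCV, /grers/ → CCVCC, /sfes/ → CCVC, /gregm/ → CCVCC, /gjo/ → CCV.

CCV.CCVCC.CCVC.CCVCC.CCV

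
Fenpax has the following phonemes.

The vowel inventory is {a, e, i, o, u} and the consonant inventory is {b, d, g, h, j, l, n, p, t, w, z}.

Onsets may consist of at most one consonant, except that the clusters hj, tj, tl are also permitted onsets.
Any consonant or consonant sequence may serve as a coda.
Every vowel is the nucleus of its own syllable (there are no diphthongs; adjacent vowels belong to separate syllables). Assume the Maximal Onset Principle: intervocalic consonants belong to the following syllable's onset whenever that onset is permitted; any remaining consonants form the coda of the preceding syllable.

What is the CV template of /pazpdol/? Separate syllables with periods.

Nuclei (vowels): a, o → 2 syllables.
Between /a/ (V1) and /o/ (V2): /zpd/; trying suffixes from longest down, /d/ is the first permitted one, so coda /zp/ | onset /d/.
Result: pazp.dol.
Mapping each syllable to C/V: /pazp/ → CVCC, /dol/ → CVC.

CVCC.CVC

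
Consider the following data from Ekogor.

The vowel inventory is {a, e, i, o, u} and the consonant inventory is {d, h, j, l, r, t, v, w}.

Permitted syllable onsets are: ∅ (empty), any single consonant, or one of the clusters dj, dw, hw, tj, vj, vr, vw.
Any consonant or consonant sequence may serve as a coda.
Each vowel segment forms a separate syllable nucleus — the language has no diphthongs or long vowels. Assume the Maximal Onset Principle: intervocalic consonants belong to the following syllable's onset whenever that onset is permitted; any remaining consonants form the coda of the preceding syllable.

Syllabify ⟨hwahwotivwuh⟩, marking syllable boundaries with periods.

hwa.hwo.ti.vwuh

The vowels are a, o, i, u — 4 nuclei, so 4 syllables.
/a…o/ gap (V1→V2): /hw/ is a licit onset in full, so it all attaches to the next syllable.
/o…i/ gap (V2→V3): /t/ → onset of the next syllable (single consonants are always licit onsets).
/i…u/ gap (V3→V4): /vw/ is a licit onset in full, so it all attaches to the next syllable.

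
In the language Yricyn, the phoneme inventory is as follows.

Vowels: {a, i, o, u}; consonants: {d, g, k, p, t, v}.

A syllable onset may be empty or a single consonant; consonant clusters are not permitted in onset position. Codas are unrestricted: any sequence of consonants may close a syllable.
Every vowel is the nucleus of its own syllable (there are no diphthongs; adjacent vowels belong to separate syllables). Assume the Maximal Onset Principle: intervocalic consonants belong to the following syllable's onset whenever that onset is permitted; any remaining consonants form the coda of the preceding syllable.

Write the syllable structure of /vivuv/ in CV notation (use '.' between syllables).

CV.CVC

Nuclei (vowels): i, u → 2 syllables.
V1 /i/ – V2 /u/: /v/ → onset of the next syllable (single consonants are always licit onsets).
Result: vi.vuv.
Mapping each syllable to C/V: /vi/ → CV, /vuv/ → CVC.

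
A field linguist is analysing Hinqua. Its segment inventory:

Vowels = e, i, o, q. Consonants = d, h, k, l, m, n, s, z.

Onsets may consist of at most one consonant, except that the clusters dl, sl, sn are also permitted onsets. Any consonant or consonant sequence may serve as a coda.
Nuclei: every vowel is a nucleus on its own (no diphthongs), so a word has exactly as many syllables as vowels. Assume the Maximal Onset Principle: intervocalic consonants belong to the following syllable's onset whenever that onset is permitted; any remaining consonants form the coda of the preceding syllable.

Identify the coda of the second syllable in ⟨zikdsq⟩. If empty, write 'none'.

none

The vowels are i, q — 2 nuclei, so 2 syllables.
V1 /i/ – V2 /q/: /kds/ splits as /kd/ + /s/ (/s/ is the longest suffix that is a licit onset).
So the parse is zikd.sq.
Syllable 2 is /sq/: onset /s/, nucleus /q/, coda ∅.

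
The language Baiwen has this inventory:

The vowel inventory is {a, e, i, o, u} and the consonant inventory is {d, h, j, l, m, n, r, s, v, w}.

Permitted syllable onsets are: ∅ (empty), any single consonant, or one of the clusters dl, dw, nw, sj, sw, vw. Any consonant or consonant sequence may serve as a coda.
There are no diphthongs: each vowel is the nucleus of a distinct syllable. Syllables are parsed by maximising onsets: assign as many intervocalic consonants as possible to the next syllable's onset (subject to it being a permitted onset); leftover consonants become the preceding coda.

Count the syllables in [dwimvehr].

2

The vowels are i, e — 2 nuclei, so 2 syllables.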